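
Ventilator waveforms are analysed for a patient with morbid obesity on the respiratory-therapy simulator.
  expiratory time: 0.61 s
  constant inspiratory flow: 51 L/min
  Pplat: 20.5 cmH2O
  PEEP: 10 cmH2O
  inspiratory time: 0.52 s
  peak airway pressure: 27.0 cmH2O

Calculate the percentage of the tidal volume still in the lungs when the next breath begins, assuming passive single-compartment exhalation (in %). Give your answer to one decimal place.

15.0

Flow: 51 L/min ÷ 60 = 0.85 L/s.
Vt = flow × Ti = 0.85 L/s × 0.52 s × 1000 mL/L = 442.0 mL.
R = (PIP − Pplat)/V̇ = (27.0 − 20.5) / 0.85 = 6.5/0.85 = 7.647 cmH2O·s/L.
C = Vt/(Pplat − PEEP) = 442.0 / (20.5 − 10) = 442.0/10.5 = 42.095 mL/cmH2O.
τ = R × C = 7.647 × 0.0421 L/cmH2O = 0.3219 s.
Fraction remaining at end-expiration = e^(−Te/τ) = e^(−0.61/0.3219) = 0.1503 → 15.03%.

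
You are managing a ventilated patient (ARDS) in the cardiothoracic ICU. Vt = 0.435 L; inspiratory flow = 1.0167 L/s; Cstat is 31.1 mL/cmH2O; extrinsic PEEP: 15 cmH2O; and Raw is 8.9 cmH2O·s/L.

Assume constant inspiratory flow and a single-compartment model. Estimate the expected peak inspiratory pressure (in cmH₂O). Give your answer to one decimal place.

Equation of motion (constant flow): PIP = Vt/C + R·V̇ + PEEP.
PIP = 435/31.1 + 8.9×1.0167 + 15 = 13.987 + 9.049 + 15 = 38.036 cmH2O.

38.0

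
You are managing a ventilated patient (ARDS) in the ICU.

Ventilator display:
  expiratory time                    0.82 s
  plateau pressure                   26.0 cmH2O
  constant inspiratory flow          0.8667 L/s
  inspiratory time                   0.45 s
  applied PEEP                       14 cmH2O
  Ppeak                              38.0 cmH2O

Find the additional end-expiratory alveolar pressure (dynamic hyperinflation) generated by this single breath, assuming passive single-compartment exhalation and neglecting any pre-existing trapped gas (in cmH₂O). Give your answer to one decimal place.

Vt = flow × Ti = 0.8667 L/s × 0.45 s × 1000 mL/L = 390.02 mL.
R = (PIP − Pplat)/V̇ = (38.0 − 26.0) / 0.8667 = 12.0/0.8667 = 13.846 cmH2O·s/L.
C = Vt/(Pplat − PEEP) = 390.02 / (26.0 − 14) = 390.02/12.0 = 32.502 mL/cmH2O.
τ = R × C = 13.846 × 0.0325 L/cmH2O = 0.45 s.
Fraction remaining = e^(−Te/τ) = e^(−0.82/0.45) = 0.1617; trapped volume = 390.02 × 0.1617 = 63.066 mL.
Additional alveolar pressure from trapping ≈ V_trapped / C = 63.066 / 32.502 = 1.94 cmH2O.

1.9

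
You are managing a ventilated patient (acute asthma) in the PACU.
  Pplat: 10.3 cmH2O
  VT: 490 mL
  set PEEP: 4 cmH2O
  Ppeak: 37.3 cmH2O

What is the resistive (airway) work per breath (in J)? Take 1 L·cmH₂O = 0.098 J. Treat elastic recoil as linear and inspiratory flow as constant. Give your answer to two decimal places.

With constant inspiratory flow the resistive pressure is constant at PIP − Pplat = 37.3 − 10.3 = 27.0 cmH2O, so resistive work = 27.0 × 0.490 = 13.23 L·cmH2O.
× 0.098 J/(L·cmH2O) → 1.297 J.

1.30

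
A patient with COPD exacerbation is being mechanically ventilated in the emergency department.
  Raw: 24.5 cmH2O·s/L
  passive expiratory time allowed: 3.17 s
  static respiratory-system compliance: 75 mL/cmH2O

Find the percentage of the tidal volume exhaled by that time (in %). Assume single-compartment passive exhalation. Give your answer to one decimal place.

τ = R × C = 24.5 × 75 mL/cmH2O = 24.5 × 0.075 L/cmH2O = 1.838 s.
Passive exhalation: V(t)/V₀ = e^(−t/τ) = e^(−3.17/1.838) = 0.1782.
Fraction exhaled = 1 − 0.1782 = 0.8218 → 82.18%.

82.2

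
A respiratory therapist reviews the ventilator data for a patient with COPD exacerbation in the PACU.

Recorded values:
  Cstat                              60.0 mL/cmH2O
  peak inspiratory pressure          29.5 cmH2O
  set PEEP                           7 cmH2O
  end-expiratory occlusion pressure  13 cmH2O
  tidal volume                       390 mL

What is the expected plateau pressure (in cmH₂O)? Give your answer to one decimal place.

End-expiratory occlusion gives total PEEP = 13 cmH2O (intrinsic PEEP = 13 − 7 = 6). Use total PEEP for the elastic gradient.
Pplat = PEEPtotal + Vt / Cstat = 13 + 390 / 60.0 = 13 + 6.5 = 19.5 cmH2O.

19.5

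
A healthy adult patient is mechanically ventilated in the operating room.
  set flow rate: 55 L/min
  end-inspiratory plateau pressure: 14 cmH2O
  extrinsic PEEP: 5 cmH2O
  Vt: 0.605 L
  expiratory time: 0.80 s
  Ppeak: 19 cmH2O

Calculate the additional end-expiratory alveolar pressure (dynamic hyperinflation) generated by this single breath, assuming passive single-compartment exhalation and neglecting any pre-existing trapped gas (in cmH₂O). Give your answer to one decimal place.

Flow: 55 L/min ÷ 60 = 0.9167 L/s.
R = (PIP − Pplat)/V̇ = (19 − 14) / 0.9167 = 5.0/0.9167 = 5.454 cmH2O·s/L.
C = Vt/(Pplat − PEEP) = 605.0 / (14 − 5) = 605.0/9.0 = 67.222 mL/cmH2O.
τ = R × C = 5.454 × 0.06722 L/cmH2O = 0.3666 s.
Fraction remaining = e^(−Te/τ) = e^(−0.80/0.3666) = 0.1128; trapped volume = 605.0 × 0.1128 = 68.244 mL.
Additional alveolar pressure from trapping ≈ V_trapped / C = 68.244 / 67.222 = 1.015 cmH2O.

1.0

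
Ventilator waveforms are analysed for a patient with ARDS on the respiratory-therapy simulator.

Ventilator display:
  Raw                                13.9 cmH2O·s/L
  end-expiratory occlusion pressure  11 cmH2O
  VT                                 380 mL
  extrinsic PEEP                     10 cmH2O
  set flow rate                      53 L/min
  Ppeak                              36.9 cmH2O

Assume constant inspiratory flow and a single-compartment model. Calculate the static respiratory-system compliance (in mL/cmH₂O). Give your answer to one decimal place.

Flow: 53 L/min ÷ 60 = 0.8833 L/s.
Total PEEP = 11 cmH2O (set 10 + intrinsic 1); this is the baseline alveolar pressure.
Equation of motion (constant flow): PIP = Vt/C + R·V̇ + PEEP.
Vt/C = PIP − R·V̇ − PEEP = 36.9 − 13.9×0.8833 − 11 = 36.9 − 12.278 − 11 = 13.622 cmH2O.
C = Vt / 13.622 = 380 / 13.622 = 27.896 mL/cmH2O.

27.9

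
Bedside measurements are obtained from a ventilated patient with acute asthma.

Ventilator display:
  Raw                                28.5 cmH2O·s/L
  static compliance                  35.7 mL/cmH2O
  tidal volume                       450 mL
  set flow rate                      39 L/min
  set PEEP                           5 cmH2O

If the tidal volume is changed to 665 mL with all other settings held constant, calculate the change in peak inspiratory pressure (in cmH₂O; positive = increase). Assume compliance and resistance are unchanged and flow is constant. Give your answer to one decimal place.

6.0

PIP = Vt/C + R·V̇ + PEEP (constant-flow equation of motion).
Only the elastic term changes: ΔPIP = ΔVt / C = (665 − 450) / 35.7 = 6.022 cmH2O.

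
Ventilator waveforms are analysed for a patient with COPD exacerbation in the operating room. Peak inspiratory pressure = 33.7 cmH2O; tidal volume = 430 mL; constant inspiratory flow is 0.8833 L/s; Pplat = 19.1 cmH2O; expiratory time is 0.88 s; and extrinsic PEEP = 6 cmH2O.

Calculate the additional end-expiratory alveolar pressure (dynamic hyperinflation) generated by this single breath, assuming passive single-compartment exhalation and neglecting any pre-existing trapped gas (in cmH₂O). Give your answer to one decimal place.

2.6

R = (PIP − Pplat)/V̇ = (33.7 − 19.1) / 0.8833 = 14.6/0.8833 = 16.529 cmH2O·s/L.
C = Vt/(Pplat − PEEP) = 430.0 / (19.1 − 6) = 430.0/13.1 = 32.824 mL/cmH2O.
τ = R × C = 16.529 × 0.03282 L/cmH2O = 0.5425 s.
Fraction remaining = e^(−Te/τ) = e^(−0.88/0.5425) = 0.1975; trapped volume = 430.0 × 0.1975 = 84.925 mL.
Additional alveolar pressure from trapping ≈ V_trapped / C = 84.925 / 32.824 = 2.587 cmH2O.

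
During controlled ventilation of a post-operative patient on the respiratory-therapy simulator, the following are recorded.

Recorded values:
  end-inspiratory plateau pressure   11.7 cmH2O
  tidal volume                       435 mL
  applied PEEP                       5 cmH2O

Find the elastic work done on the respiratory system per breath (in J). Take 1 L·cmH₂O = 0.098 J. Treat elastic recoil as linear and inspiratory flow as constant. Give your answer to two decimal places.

0.14

Elastic work ≈ ½ × (Pplat − PEEP) × Vt = 0.5 × (11.7 − 5) × 0.435 L = 0.5 × 6.7 × 0.435 = 1.457 L·cmH2O.
× 0.098 J/(L·cmH2O) → 0.1428 J.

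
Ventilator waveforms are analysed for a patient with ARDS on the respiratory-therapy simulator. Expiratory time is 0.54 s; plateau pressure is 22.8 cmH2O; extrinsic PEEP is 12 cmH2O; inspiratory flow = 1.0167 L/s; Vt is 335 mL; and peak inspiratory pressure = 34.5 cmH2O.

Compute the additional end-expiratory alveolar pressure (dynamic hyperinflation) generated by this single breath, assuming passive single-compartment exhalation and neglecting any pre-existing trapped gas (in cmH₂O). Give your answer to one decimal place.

R = (PIP − Pplat)/V̇ = (34.5 − 22.8) / 1.0167 = 11.7/1.0167 = 11.508 cmH2O·s/L.
C = Vt/(Pplat − PEEP) = 335.0 / (22.8 − 12) = 335.0/10.8 = 31.019 mL/cmH2O.
τ = R × C = 11.508 × 0.03102 L/cmH2O = 0.357 s.
Fraction remaining = e^(−Te/τ) = e^(−0.54/0.357) = 0.2203; trapped volume = 335.0 × 0.2203 = 73.801 mL.
Additional alveolar pressure from trapping ≈ V_trapped / C = 73.801 / 31.019 = 2.379 cmH2O.

2.4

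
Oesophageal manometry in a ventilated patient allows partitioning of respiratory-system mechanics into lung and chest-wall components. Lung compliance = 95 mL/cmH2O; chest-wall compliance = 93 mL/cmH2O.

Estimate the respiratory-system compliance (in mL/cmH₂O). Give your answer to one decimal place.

Lung and chest wall are elastances in series: 1/Crs = 1/CL + 1/Ccw.
1/Crs = 1/95 + 1/93 = 0.02128.
Crs = 46.992 mL/cmH2O.

47.0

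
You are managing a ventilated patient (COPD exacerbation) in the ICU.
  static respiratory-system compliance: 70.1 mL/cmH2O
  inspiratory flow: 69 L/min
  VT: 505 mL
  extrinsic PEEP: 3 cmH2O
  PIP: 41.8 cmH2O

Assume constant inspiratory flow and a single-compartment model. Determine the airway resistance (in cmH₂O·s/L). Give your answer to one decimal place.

Flow: 69 L/min ÷ 60 = 1.15 L/s.
Equation of motion (constant flow): PIP = Vt/C + R·V̇ + PEEP.
R·V̇ = PIP − Vt/C − PEEP = 41.8 − 505/70.1 − 3 = 41.8 − 7.204 − 3 = 31.596 cmH2O.
R = 31.596 / 1.15 = 27.475 cmH2O·s/L.

27.5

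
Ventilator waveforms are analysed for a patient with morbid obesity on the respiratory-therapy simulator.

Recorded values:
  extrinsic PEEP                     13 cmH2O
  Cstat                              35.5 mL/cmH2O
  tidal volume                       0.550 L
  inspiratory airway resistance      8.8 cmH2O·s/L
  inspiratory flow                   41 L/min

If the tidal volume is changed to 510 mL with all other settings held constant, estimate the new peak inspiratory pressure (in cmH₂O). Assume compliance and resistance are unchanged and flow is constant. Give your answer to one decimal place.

33.4

Flow: 41 L/min ÷ 60 = 0.6833 L/s.
PIP = Vt/C + R·V̇ + PEEP (constant-flow equation of motion).
Only the elastic term changes: ΔPIP = ΔVt / C = (510 − 550) / 35.5 = -1.127 cmH2O.
Original PIP = 550/35.5 + 8.8×0.6833 + 13 = 34.506 cmH2O; new PIP = 34.506 + (-1.127) = 33.379 cmH2O.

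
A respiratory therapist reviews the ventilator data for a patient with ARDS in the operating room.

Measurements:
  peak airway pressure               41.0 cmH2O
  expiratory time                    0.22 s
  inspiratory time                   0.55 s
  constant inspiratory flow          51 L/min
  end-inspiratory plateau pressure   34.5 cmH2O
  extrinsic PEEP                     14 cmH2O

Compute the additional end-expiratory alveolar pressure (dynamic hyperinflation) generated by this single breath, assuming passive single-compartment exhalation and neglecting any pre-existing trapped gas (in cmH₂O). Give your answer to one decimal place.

Flow: 51 L/min ÷ 60 = 0.85 L/s.
Vt = flow × Ti = 0.85 L/s × 0.55 s × 1000 mL/L = 467.5 mL.
R = (PIP − Pplat)/V̇ = (41.0 − 34.5) / 0.85 = 6.5/0.85 = 7.647 cmH2O·s/L.
C = Vt/(Pplat − PEEP) = 467.5 / (34.5 − 14) = 467.5/20.5 = 22.805 mL/cmH2O.
τ = R × C = 7.647 × 0.02281 L/cmH2O = 0.1744 s.
Fraction remaining = e^(−Te/τ) = e^(−0.22/0.1744) = 0.2832; trapped volume = 467.5 × 0.2832 = 132.4 mL.
Additional alveolar pressure from trapping ≈ V_trapped / C = 132.4 / 22.805 = 5.806 cmH2O.

5.8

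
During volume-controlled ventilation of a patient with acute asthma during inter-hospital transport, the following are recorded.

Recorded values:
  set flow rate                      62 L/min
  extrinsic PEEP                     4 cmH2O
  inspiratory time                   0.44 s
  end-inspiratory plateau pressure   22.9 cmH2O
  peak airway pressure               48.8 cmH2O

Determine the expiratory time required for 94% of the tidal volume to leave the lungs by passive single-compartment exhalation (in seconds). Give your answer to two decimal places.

Flow: 62 L/min ÷ 60 = 1.0333 L/s.
Vt = flow × Ti = 1.0333 L/s × 0.44 s × 1000 mL/L = 454.65 mL.
R = (PIP − Pplat)/V̇ = (48.8 − 22.9) / 1.0333 = 25.9/1.0333 = 25.065 cmH2O·s/L.
C = Vt/(Pplat − PEEP) = 454.65 / (22.9 − 4) = 454.65/18.9 = 24.056 mL/cmH2O.
τ = R × C = 25.065 × 0.02406 L/cmH2O = 0.6031 s.
t = −τ·ln(1 − 0.94) = −0.6031·ln(0.06) = 1.697 s.

1.70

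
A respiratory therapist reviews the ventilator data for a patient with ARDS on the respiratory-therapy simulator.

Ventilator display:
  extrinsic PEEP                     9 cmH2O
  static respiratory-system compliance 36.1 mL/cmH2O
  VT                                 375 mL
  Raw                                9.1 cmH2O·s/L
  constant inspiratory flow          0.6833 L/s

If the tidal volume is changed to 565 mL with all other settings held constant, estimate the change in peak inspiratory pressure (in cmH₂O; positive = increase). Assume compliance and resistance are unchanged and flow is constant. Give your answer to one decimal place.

5.3

PIP = Vt/C + R·V̇ + PEEP (constant-flow equation of motion).
Only the elastic term changes: ΔPIP = ΔVt / C = (565 − 375) / 36.1 = 5.263 cmH2O.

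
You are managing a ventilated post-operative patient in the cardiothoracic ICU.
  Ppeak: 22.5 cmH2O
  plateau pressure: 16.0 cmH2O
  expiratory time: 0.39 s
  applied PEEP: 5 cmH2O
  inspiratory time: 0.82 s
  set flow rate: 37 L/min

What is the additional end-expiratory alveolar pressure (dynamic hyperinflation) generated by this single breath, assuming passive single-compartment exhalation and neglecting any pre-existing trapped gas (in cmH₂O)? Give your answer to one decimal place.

4.9

Flow: 37 L/min ÷ 60 = 0.6167 L/s.
Vt = flow × Ti = 0.6167 L/s × 0.82 s × 1000 mL/L = 505.69 mL.
R = (PIP − Pplat)/V̇ = (22.5 − 16.0) / 0.6167 = 6.5/0.6167 = 10.54 cmH2O·s/L.
C = Vt/(Pplat − PEEP) = 505.69 / (16.0 − 5) = 505.69/11.0 = 45.972 mL/cmH2O.
τ = R × C = 10.54 × 0.04597 L/cmH2O = 0.4845 s.
Fraction remaining = e^(−Te/τ) = e^(−0.39/0.4845) = 0.4471; trapped volume = 505.69 × 0.4471 = 226.09 mL.
Additional alveolar pressure from trapping ≈ V_trapped / C = 226.09 / 45.972 = 4.918 cmH2O.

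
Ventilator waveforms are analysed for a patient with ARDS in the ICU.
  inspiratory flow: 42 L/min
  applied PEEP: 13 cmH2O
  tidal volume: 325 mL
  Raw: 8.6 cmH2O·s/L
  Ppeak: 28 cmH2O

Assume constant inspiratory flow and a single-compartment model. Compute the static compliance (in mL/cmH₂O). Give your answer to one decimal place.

Flow: 42 L/min ÷ 60 = 0.7 L/s.
Equation of motion (constant flow): PIP = Vt/C + R·V̇ + PEEP.
Vt/C = PIP − R·V̇ − PEEP = 28 − 8.6×0.7 − 13 = 28 − 6.02 − 13 = 8.98 cmH2O.
C = Vt / 8.98 = 325 / 8.98 = 36.192 mL/cmH2O.

36.2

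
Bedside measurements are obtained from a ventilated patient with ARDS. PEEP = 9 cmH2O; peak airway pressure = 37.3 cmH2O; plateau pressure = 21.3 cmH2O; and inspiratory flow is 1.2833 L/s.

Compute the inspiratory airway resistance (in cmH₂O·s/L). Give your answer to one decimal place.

Raw = (PIP − Pplat) / flow = (37.3 − 21.3) / 1.2833 = 16.0 / 1.2833 = 12.468 cmH2O·s/L.

12.5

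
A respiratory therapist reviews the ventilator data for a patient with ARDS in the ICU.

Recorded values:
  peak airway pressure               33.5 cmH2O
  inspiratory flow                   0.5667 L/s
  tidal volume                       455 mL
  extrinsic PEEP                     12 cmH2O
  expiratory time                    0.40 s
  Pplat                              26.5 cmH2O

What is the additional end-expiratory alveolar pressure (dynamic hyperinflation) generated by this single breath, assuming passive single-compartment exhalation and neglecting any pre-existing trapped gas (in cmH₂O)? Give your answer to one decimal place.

5.2

R = (PIP − Pplat)/V̇ = (33.5 − 26.5) / 0.5667 = 7.0/0.5667 = 12.352 cmH2O·s/L.
C = Vt/(Pplat − PEEP) = 455.0 / (26.5 − 12) = 455.0/14.5 = 31.379 mL/cmH2O.
τ = R × C = 12.352 × 0.03138 L/cmH2O = 0.3876 s.
Fraction remaining = e^(−Te/τ) = e^(−0.40/0.3876) = 0.3563; trapped volume = 455.0 × 0.3563 = 162.12 mL.
Additional alveolar pressure from trapping ≈ V_trapped / C = 162.12 / 31.379 = 5.167 cmH2O.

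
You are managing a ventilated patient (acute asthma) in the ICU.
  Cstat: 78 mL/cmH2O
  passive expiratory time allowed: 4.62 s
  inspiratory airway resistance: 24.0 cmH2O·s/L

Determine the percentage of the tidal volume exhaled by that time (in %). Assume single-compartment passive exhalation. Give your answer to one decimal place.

τ = R × C = 24.0 × 78 mL/cmH2O = 24.0 × 0.078 L/cmH2O = 1.872 s.
Passive exhalation: V(t)/V₀ = e^(−t/τ) = e^(−4.62/1.872) = 0.08476.
Fraction exhaled = 1 − 0.08476 = 0.9152 → 91.52%.

91.5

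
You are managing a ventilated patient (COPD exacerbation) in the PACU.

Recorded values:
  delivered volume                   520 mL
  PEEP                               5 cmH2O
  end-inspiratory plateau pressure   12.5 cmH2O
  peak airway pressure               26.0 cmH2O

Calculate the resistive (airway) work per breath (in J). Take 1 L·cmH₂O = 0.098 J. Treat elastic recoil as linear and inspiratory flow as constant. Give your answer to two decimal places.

With constant inspiratory flow the resistive pressure is constant at PIP − Pplat = 26.0 − 12.5 = 13.5 cmH2O, so resistive work = 13.5 × 0.520 = 7.02 L·cmH2O.
× 0.098 J/(L·cmH2O) → 0.688 J.

0.69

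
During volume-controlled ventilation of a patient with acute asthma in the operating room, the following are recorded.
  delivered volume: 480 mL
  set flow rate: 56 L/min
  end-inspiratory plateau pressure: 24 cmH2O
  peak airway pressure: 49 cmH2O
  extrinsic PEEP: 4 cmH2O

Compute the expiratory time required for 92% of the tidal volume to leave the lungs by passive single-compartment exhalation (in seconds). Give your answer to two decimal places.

1.62

Flow: 56 L/min ÷ 60 = 0.9333 L/s.
R = (PIP − Pplat)/V̇ = (49 − 24) / 0.9333 = 25.0/0.9333 = 26.787 cmH2O·s/L.
C = Vt/(Pplat − PEEP) = 480.0 / (24 − 4) = 480.0/20.0 = 24.0 mL/cmH2O.
τ = R × C = 26.787 × 0.024 L/cmH2O = 0.6429 s.
t = −τ·ln(1 − 0.92) = −0.6429·ln(0.08) = 1.624 s.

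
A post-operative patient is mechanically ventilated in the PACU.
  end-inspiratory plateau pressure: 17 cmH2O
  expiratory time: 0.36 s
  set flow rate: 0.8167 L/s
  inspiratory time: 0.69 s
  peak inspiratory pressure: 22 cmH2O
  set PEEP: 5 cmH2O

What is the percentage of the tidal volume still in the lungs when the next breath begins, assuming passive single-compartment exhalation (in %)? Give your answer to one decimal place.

Vt = flow × Ti = 0.8167 L/s × 0.69 s × 1000 mL/L = 563.52 mL.
R = (PIP − Pplat)/V̇ = (22 − 17) / 0.8167 = 5.0/0.8167 = 6.122 cmH2O·s/L.
C = Vt/(Pplat − PEEP) = 563.52 / (17 − 5) = 563.52/12.0 = 46.96 mL/cmH2O.
τ = R × C = 6.122 × 0.04696 L/cmH2O = 0.2875 s.
Fraction remaining at end-expiration = e^(−Te/τ) = e^(−0.36/0.2875) = 0.2859 → 28.59%.

28.6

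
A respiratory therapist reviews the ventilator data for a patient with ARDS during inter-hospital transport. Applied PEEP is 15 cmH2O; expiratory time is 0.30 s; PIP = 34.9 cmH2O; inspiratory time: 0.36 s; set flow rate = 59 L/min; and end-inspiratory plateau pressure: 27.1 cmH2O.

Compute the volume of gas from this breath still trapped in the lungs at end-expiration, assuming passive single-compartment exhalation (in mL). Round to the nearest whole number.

97

Flow: 59 L/min ÷ 60 = 0.9833 L/s.
Vt = flow × Ti = 0.9833 L/s × 0.36 s × 1000 mL/L = 353.99 mL.
R = (PIP − Pplat)/V̇ = (34.9 − 27.1) / 0.9833 = 7.8/0.9833 = 7.932 cmH2O·s/L.
C = Vt/(Pplat − PEEP) = 353.99 / (27.1 − 15) = 353.99/12.1 = 29.255 mL/cmH2O.
τ = R × C = 7.932 × 0.02926 L/cmH2O = 0.2321 s.
Fraction remaining = e^(−Te/τ) = e^(−0.30/0.2321) = 0.2746.
Trapped volume = 353.99 × 0.2746 = 97.206 mL.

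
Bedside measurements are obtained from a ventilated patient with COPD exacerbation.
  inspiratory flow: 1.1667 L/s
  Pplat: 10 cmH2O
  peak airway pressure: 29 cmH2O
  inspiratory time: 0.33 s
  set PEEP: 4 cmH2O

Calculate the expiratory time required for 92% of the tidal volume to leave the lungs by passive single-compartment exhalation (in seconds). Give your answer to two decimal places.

2.64

Vt = flow × Ti = 1.1667 L/s × 0.33 s × 1000 mL/L = 385.01 mL.
R = (PIP − Pplat)/V̇ = (29 − 10) / 1.1667 = 19.0/1.1667 = 16.285 cmH2O·s/L.
C = Vt/(Pplat − PEEP) = 385.01 / (10 − 4) = 385.01/6.0 = 64.168 mL/cmH2O.
τ = R × C = 16.285 × 0.06417 L/cmH2O = 1.045 s.
t = −τ·ln(1 − 0.92) = −1.045·ln(0.08) = 2.639 s.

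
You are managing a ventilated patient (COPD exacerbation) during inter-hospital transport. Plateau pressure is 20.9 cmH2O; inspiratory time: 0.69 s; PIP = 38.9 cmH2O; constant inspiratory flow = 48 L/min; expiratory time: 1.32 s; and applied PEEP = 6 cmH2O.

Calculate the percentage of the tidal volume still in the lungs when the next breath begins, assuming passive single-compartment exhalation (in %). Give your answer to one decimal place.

20.5

Flow: 48 L/min ÷ 60 = 0.8 L/s.
Vt = flow × Ti = 0.8 L/s × 0.69 s × 1000 mL/L = 552.0 mL.
R = (PIP − Pplat)/V̇ = (38.9 − 20.9) / 0.8 = 18.0/0.8 = 22.5 cmH2O·s/L.
C = Vt/(Pplat − PEEP) = 552.0 / (20.9 − 6) = 552.0/14.9 = 37.047 mL/cmH2O.
τ = R × C = 22.5 × 0.03705 L/cmH2O = 0.8336 s.
Fraction remaining at end-expiration = e^(−Te/τ) = e^(−1.32/0.8336) = 0.2053 → 20.53%.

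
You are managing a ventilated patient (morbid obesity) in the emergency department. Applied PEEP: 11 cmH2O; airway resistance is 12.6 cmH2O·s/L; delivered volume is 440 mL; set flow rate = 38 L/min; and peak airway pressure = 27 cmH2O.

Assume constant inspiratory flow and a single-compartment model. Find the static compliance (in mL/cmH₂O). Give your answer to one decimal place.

Flow: 38 L/min ÷ 60 = 0.6333 L/s.
Equation of motion (constant flow): PIP = Vt/C + R·V̇ + PEEP.
Vt/C = PIP − R·V̇ − PEEP = 27 − 12.6×0.6333 − 11 = 27 − 7.98 − 11 = 8.02 cmH2O.
C = Vt / 8.02 = 440 / 8.02 = 54.863 mL/cmH2O.

54.9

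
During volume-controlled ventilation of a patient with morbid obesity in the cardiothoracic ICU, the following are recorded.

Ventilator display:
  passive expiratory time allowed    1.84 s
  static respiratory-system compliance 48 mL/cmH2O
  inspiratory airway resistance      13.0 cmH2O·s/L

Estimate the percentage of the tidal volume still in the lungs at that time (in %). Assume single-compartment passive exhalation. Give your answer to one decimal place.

τ = R × C = 13.0 × 48 mL/cmH2O = 13.0 × 0.048 L/cmH2O = 0.624 s.
Passive exhalation: V(t)/V₀ = e^(−t/τ) = e^(−1.84/0.624) = 0.05241.
Fraction remaining = 0.05241 → 5.241%.

5.2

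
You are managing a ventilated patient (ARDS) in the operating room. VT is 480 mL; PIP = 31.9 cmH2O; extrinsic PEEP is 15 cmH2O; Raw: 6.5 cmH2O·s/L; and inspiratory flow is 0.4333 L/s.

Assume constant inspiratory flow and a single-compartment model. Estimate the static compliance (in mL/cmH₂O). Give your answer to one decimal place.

Equation of motion (constant flow): PIP = Vt/C + R·V̇ + PEEP.
Vt/C = PIP − R·V̇ − PEEP = 31.9 − 6.5×0.4333 − 15 = 31.9 − 2.816 − 15 = 14.084 cmH2O.
C = Vt / 14.084 = 480 / 14.084 = 34.081 mL/cmH2O.

34.1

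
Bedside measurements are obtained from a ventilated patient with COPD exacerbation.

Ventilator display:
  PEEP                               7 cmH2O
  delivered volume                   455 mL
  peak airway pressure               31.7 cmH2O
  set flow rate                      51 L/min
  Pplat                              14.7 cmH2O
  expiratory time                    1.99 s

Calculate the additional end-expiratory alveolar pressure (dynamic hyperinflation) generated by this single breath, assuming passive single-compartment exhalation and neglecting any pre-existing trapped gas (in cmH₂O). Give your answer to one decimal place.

Flow: 51 L/min ÷ 60 = 0.85 L/s.
R = (PIP − Pplat)/V̇ = (31.7 − 14.7) / 0.85 = 17.0/0.85 = 20.0 cmH2O·s/L.
C = Vt/(Pplat − PEEP) = 455.0 / (14.7 − 7) = 455.0/7.7 = 59.091 mL/cmH2O.
τ = R × C = 20.0 × 0.05909 L/cmH2O = 1.182 s.
Fraction remaining = e^(−Te/τ) = e^(−1.99/1.182) = 0.1857; trapped volume = 455.0 × 0.1857 = 84.494 mL.
Additional alveolar pressure from trapping ≈ V_trapped / C = 84.494 / 59.091 = 1.43 cmH2O.

1.4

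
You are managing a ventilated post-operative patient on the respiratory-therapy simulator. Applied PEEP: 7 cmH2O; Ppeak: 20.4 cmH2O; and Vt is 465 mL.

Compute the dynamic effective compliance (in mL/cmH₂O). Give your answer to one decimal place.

Dynamic compliance = Vt / (PIP − PEEP) = 465 / (20.4 − 7) = 465 / 13.4 = 34.701 mL/cmH2O.

34.7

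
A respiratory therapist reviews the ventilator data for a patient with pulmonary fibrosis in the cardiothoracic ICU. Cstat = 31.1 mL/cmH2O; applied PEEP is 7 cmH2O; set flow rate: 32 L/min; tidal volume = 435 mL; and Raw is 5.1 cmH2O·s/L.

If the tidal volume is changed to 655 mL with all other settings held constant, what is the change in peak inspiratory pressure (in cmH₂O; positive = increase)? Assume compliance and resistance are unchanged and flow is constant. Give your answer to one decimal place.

7.1

PIP = Vt/C + R·V̇ + PEEP (constant-flow equation of motion).
Only the elastic term changes: ΔPIP = ΔVt / C = (655 − 435) / 31.1 = 7.074 cmH2O.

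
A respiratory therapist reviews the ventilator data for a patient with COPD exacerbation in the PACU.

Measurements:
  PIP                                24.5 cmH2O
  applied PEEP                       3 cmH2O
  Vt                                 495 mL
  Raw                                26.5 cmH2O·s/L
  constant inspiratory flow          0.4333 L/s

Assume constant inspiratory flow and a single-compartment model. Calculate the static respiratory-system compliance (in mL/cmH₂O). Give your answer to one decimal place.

Equation of motion (constant flow): PIP = Vt/C + R·V̇ + PEEP.
Vt/C = PIP − R·V̇ − PEEP = 24.5 − 26.5×0.4333 − 3 = 24.5 − 11.482 − 3 = 10.018 cmH2O.
C = Vt / 10.018 = 495 / 10.018 = 49.411 mL/cmH2O.

49.4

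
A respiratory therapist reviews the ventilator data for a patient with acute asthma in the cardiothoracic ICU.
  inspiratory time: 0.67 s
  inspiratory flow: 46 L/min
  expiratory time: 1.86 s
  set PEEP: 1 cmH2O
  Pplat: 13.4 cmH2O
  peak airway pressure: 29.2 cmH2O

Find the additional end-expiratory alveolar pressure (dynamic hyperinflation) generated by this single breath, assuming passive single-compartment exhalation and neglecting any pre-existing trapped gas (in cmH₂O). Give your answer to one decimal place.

1.4

Flow: 46 L/min ÷ 60 = 0.7667 L/s.
Vt = flow × Ti = 0.7667 L/s × 0.67 s × 1000 mL/L = 513.69 mL.
R = (PIP − Pplat)/V̇ = (29.2 − 13.4) / 0.7667 = 15.8/0.7667 = 20.608 cmH2O·s/L.
C = Vt/(Pplat − PEEP) = 513.69 / (13.4 − 1) = 513.69/12.4 = 41.427 mL/cmH2O.
τ = R × C = 20.608 × 0.04143 L/cmH2O = 0.8538 s.
Fraction remaining = e^(−Te/τ) = e^(−1.86/0.8538) = 0.1132; trapped volume = 513.69 × 0.1132 = 58.15 mL.
Additional alveolar pressure from trapping ≈ V_trapped / C = 58.15 / 41.427 = 1.404 cmH2O.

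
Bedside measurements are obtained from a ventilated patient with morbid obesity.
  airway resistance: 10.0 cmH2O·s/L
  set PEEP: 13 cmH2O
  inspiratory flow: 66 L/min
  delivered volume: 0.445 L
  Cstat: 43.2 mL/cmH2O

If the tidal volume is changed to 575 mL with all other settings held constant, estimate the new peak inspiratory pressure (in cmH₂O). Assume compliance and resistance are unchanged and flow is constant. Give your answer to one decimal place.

37.3

Flow: 66 L/min ÷ 60 = 1.1 L/s.
PIP = Vt/C + R·V̇ + PEEP (constant-flow equation of motion).
Only the elastic term changes: ΔPIP = ΔVt / C = (575 − 445) / 43.2 = 3.009 cmH2O.
Original PIP = 445/43.2 + 10.0×1.1 + 13 = 34.301 cmH2O; new PIP = 34.301 + (3.009) = 37.31 cmH2O.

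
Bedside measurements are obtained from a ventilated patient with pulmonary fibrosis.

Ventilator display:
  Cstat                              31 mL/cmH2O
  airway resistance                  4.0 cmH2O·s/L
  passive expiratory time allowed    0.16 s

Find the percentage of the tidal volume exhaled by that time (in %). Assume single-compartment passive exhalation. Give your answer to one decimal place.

72.5

τ = R × C = 4.0 × 31 mL/cmH2O = 4.0 × 0.031 L/cmH2O = 0.124 s.
Passive exhalation: V(t)/V₀ = e^(−t/τ) = e^(−0.16/0.124) = 0.2752.
Fraction exhaled = 1 − 0.2752 = 0.7248 → 72.48%.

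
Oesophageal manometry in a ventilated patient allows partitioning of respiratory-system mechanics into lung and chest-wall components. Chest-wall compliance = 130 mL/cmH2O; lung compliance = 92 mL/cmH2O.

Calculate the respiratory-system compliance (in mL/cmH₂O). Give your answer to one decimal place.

Lung and chest wall are elastances in series: 1/Crs = 1/CL + 1/Ccw.
1/Crs = 1/92 + 1/130 = 0.01856.
Crs = 53.879 mL/cmH2O.

53.9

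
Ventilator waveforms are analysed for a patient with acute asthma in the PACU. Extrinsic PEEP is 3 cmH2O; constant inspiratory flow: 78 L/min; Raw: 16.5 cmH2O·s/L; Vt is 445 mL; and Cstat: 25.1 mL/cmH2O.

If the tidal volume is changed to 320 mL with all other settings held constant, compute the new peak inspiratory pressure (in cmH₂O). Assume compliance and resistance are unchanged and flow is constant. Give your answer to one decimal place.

37.2

Flow: 78 L/min ÷ 60 = 1.3 L/s.
PIP = Vt/C + R·V̇ + PEEP (constant-flow equation of motion).
Only the elastic term changes: ΔPIP = ΔVt / C = (320 − 445) / 25.1 = -4.98 cmH2O.
Original PIP = 445/25.1 + 16.5×1.3 + 3 = 42.179 cmH2O; new PIP = 42.179 + (-4.98) = 37.199 cmH2O.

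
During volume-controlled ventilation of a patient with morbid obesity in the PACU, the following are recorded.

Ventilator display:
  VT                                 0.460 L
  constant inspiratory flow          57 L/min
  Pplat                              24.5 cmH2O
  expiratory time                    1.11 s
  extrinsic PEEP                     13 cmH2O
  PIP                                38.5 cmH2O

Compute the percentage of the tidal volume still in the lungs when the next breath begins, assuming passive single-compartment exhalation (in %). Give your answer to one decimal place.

Flow: 57 L/min ÷ 60 = 0.95 L/s.
R = (PIP − Pplat)/V̇ = (38.5 − 24.5) / 0.95 = 14.0/0.95 = 14.737 cmH2O·s/L.
C = Vt/(Pplat − PEEP) = 460.0 / (24.5 − 13) = 460.0/11.5 = 40.0 mL/cmH2O.
τ = R × C = 14.737 × 0.04 L/cmH2O = 0.5895 s.
Fraction remaining at end-expiration = e^(−Te/τ) = e^(−1.11/0.5895) = 0.1521 → 15.21%.

15.2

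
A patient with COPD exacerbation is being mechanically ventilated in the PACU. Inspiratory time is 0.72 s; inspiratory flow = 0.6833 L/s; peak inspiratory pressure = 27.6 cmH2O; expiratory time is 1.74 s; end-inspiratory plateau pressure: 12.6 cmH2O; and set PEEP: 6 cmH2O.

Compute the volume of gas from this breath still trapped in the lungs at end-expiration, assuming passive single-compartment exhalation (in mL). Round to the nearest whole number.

Vt = flow × Ti = 0.6833 L/s × 0.72 s × 1000 mL/L = 491.98 mL.
R = (PIP − Pplat)/V̇ = (27.6 − 12.6) / 0.6833 = 15.0/0.6833 = 21.952 cmH2O·s/L.
C = Vt/(Pplat − PEEP) = 491.98 / (12.6 − 6) = 491.98/6.6 = 74.542 mL/cmH2O.
τ = R × C = 21.952 × 0.07454 L/cmH2O = 1.636 s.
Fraction remaining = e^(−Te/τ) = e^(−1.74/1.636) = 0.3452.
Trapped volume = 491.98 × 0.3452 = 169.83 mL.

170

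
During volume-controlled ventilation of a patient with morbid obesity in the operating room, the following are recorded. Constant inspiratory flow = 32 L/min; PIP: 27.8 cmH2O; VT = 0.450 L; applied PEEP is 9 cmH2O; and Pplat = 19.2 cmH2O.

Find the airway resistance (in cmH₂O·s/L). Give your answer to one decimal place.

Flow: 32 L/min ÷ 60 = 0.5333 L/s.
Raw = (PIP − Pplat) / flow = (27.8 − 19.2) / 0.5333 = 8.6 / 0.5333 = 16.126 cmH2O·s/L.

16.1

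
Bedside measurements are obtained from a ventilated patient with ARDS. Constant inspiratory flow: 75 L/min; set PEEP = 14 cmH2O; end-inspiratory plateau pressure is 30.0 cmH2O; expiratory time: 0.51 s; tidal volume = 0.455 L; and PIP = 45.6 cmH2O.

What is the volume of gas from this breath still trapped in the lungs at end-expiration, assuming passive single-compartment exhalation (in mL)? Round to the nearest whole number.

108

Flow: 75 L/min ÷ 60 = 1.25 L/s.
R = (PIP − Pplat)/V̇ = (45.6 − 30.0) / 1.25 = 15.6/1.25 = 12.48 cmH2O·s/L.
C = Vt/(Pplat − PEEP) = 455.0 / (30.0 − 14) = 455.0/16.0 = 28.438 mL/cmH2O.
τ = R × C = 12.48 × 0.02844 L/cmH2O = 0.3549 s.
Fraction remaining = e^(−Te/τ) = e^(−0.51/0.3549) = 0.2376.
Trapped volume = 455.0 × 0.2376 = 108.11 mL.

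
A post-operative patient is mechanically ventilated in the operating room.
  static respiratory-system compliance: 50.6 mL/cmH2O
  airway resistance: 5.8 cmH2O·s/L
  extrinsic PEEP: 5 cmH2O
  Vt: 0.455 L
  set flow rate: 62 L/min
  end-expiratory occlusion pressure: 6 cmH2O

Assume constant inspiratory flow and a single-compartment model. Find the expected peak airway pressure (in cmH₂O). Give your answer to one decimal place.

Flow: 62 L/min ÷ 60 = 1.0333 L/s.
Total PEEP = 6 cmH2O (set 5 + intrinsic 1); this is the baseline alveolar pressure.
Equation of motion (constant flow): PIP = Vt/C + R·V̇ + PEEP.
PIP = 455/50.6 + 5.8×1.0333 + 6 = 8.992 + 5.993 + 6 = 20.985 cmH2O.

21.0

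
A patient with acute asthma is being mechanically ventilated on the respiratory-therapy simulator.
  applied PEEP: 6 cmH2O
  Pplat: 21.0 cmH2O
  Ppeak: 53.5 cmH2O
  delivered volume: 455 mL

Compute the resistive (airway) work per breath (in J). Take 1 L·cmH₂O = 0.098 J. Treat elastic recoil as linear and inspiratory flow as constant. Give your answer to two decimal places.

With constant inspiratory flow the resistive pressure is constant at PIP − Pplat = 53.5 − 21.0 = 32.5 cmH2O, so resistive work = 32.5 × 0.455 = 14.788 L·cmH2O.
× 0.098 J/(L·cmH2O) → 1.449 J.

1.45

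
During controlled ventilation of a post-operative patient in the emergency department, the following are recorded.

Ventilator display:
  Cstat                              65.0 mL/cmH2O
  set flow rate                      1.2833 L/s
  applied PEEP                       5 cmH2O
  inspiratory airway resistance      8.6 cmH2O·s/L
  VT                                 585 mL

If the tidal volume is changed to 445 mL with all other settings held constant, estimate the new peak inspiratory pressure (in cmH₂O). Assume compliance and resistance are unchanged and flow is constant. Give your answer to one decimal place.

PIP = Vt/C + R·V̇ + PEEP (constant-flow equation of motion).
Only the elastic term changes: ΔPIP = ΔVt / C = (445 − 585) / 65.0 = -2.154 cmH2O.
Original PIP = 585/65.0 + 8.6×1.2833 + 5 = 25.036 cmH2O; new PIP = 25.036 + (-2.154) = 22.882 cmH2O.

22.9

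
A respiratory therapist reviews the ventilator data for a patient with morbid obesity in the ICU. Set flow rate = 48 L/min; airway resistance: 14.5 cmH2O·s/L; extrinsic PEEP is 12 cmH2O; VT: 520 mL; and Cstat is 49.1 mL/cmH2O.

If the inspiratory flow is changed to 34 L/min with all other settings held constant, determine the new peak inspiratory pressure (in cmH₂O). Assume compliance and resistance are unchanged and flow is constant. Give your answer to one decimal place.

Flow: 48 L/min ÷ 60 = 0.8 L/s.
New flow: 34 L/min ÷ 60 = 0.5667 L/s.
PIP = Vt/C + R·V̇ + PEEP (constant-flow equation of motion).
Only the resistive term changes: ΔPIP = R × ΔV̇ = 14.5 × (0.5667 − 0.8) = 14.5 × -0.2333 = -3.383 cmH2O.
Original PIP = 520/49.1 + 14.5×0.8 + 12 = 34.191 cmH2O; new PIP = 34.191 + (-3.383) = 30.808 cmH2O.

30.8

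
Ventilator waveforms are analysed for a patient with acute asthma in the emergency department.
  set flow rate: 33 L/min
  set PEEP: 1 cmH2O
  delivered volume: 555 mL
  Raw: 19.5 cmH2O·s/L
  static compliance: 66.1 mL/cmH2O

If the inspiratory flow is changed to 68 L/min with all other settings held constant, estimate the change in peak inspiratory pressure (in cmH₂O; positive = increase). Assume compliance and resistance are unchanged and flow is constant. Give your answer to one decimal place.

11.4

Flow: 33 L/min ÷ 60 = 0.55 L/s.
New flow: 68 L/min ÷ 60 = 1.1333 L/s.
PIP = Vt/C + R·V̇ + PEEP (constant-flow equation of motion).
Only the resistive term changes: ΔPIP = R × ΔV̇ = 19.5 × (1.1333 − 0.55) = 19.5 × 0.5833 = 11.374 cmH2O.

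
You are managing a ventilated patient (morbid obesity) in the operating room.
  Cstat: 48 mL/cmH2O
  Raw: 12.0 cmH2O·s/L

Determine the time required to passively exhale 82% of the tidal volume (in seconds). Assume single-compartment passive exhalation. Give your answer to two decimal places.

0.99

τ = R × C = 12.0 × 48 mL/cmH2O = 12.0 × 0.048 L/cmH2O = 0.576 s.
Exhaled fraction f = 1 − e^(−t/τ) → t = −τ·ln(1 − f) = −0.576·ln(0.18) = 0.9877 s.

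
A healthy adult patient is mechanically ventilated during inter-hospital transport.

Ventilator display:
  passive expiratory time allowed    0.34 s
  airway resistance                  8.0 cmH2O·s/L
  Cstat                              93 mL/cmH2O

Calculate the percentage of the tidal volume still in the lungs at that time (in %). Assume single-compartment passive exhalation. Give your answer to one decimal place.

63.3

τ = R × C = 8.0 × 93 mL/cmH2O = 8.0 × 0.093 L/cmH2O = 0.744 s.
Passive exhalation: V(t)/V₀ = e^(−t/τ) = e^(−0.34/0.744) = 0.6332.
Fraction remaining = 0.6332 → 63.32%.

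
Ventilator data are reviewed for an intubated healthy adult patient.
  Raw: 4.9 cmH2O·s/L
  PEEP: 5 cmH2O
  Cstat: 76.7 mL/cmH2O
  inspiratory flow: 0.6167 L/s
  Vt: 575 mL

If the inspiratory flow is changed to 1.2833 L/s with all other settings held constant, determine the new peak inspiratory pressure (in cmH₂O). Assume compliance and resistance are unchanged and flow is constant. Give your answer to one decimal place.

18.8

PIP = Vt/C + R·V̇ + PEEP (constant-flow equation of motion).
Only the resistive term changes: ΔPIP = R × ΔV̇ = 4.9 × (1.2833 − 0.6167) = 4.9 × 0.6666 = 3.266 cmH2O.
Original PIP = 575/76.7 + 4.9×0.6167 + 5 = 15.519 cmH2O; new PIP = 15.519 + (3.266) = 18.785 cmH2O.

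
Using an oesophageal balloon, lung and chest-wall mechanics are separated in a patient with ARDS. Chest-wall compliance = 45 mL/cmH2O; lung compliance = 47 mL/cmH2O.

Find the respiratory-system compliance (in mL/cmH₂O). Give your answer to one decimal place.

Lung and chest wall are elastances in series: 1/Crs = 1/CL + 1/Ccw.
1/Crs = 1/47 + 1/45 = 0.0435.
Crs = 22.989 mL/cmH2O.

23.0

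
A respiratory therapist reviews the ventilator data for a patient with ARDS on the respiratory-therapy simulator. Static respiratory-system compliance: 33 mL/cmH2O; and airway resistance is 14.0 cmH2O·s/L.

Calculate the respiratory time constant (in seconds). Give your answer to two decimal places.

τ = R × C = 14.0 × 33 mL/cmH2O = 14.0 × 0.033 L/cmH2O = 0.462 s.

0.46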